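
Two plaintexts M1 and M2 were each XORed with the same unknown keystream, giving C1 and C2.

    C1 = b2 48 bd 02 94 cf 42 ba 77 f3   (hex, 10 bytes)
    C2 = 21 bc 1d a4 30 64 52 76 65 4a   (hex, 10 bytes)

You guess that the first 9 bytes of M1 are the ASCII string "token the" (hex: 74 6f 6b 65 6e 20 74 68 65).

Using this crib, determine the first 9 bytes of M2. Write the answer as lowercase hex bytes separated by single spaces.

First, C1 ⊕ C2 = (M1 ⊕ K) ⊕ (M2 ⊕ K) = M1 ⊕ M2, so the key drops out. Then M2 = (M1 ⊕ M2) ⊕ M1 over the first 9 bytes.
byte 0: (b2 ⊕ 21) ⊕ 74 = 93 ⊕ 74 = e7
byte 1: (48 ⊕ bc) ⊕ 6f = f4 ⊕ 6f = 9b
byte 2: (bd ⊕ 1d) ⊕ 6b = a0 ⊕ 6b = cb
byte 3: (02 ⊕ a4) ⊕ 65 = a6 ⊕ 65 = c3
byte 4: (94 ⊕ 30) ⊕ 6e = a4 ⊕ 6e = ca
byte 5: (cf ⊕ 64) ⊕ 20 = ab ⊕ 20 = 8b
byte 6: (42 ⊕ 52) ⊕ 74 = 10 ⊕ 74 = 64
byte 7: (ba ⊕ 76) ⊕ 68 = cc ⊕ 68 = a4
byte 8: (77 ⊕ 65) ⊕ 65 = 12 ⊕ 65 = 77

e7 9b cb c3 ca 8b 64 a4 77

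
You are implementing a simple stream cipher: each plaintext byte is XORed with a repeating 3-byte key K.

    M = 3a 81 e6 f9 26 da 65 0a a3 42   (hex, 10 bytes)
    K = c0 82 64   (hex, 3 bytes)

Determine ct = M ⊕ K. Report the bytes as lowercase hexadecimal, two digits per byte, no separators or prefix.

fa038239a4bea588c782

The 3-byte key repeats, so the effective keystream is c0 82 64 c0 82 64 c0 82 64 c0.
byte 0: 3a XOR c0 = fa
byte 1: 81 XOR 82 = 03
byte 2: e6 XOR 64 = 82
byte 3: f9 XOR c0 = 39
byte 4: 26 XOR 82 = a4
byte 5: da XOR 64 = be
byte 6: 65 XOR c0 = a5
byte 7: 0a XOR 82 = 88
byte 8: a3 XOR 64 = c7
byte 9: 42 XOR c0 = 82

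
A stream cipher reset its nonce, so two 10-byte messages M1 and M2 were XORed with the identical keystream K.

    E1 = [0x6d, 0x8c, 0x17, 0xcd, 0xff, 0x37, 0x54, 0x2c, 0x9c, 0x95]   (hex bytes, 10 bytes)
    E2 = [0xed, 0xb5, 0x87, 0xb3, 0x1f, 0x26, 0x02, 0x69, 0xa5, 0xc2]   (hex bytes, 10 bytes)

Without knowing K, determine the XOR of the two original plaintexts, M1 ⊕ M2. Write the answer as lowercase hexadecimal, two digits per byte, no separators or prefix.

E1 ⊕ E2 = (M1 ⊕ K) ⊕ (M2 ⊕ K) = M1 ⊕ M2 — the shared key cancels under XOR.
byte 0: 6d xor ed = 80
byte 1: 8c xor b5 = 39
byte 2: 17 xor 87 = 90
byte 3: cd xor b3 = 7e
byte 4: ff xor 1f = e0
byte 5: 37 xor 26 = 11
byte 6: 54 xor 02 = 56
byte 7: 2c xor 69 = 45
byte 8: 9c xor a5 = 39
byte 9: 95 xor c2 = 57

8039907ee01156453957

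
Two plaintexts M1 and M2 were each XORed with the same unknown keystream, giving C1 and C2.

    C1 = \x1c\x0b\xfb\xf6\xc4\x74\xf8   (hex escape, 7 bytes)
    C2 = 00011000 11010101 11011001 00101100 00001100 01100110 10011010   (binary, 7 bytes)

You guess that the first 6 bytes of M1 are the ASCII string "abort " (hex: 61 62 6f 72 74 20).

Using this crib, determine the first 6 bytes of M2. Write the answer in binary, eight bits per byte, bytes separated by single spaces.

First, C1 ⊕ C2 = (M1 ⊕ K) ⊕ (M2 ⊕ K) = M1 ⊕ M2, so the key drops out. Then M2 = (M1 ⊕ M2) ⊕ M1 over the first 6 bytes.
byte 0: (1c XOR 18) XOR 61 = 04 XOR 61 = 65
byte 1: (0b XOR d5) XOR 62 = de XOR 62 = bc
byte 2: (fb XOR d9) XOR 6f = 22 XOR 6f = 4d
byte 3: (f6 XOR 2c) XOR 72 = da XOR 72 = a8
byte 4: (c4 XOR 0c) XOR 74 = c8 XOR 74 = bc
byte 5: (74 XOR 66) XOR 20 = 12 XOR 20 = 32

01100101 10111100 01001101 10101000 10111100 00110010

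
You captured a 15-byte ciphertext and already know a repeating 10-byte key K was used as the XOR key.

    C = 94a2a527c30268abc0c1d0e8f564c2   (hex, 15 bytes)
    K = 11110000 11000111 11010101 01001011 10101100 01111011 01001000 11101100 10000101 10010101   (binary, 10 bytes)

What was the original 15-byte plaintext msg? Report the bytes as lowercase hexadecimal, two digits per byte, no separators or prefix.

6465706c6f7920474554202f202f6e

The 10-byte key repeats, so the effective keystream is f0 c7 d5 4b ac 7b 48 ec 85 95 f0 c7 d5 4b ac.
byte 0: 94 xor f0 = 64
byte 1: a2 xor c7 = 65
byte 2: a5 xor d5 = 70
byte 3: 27 xor 4b = 6c
byte 4: c3 xor ac = 6f
byte 5: 02 xor 7b = 79
byte 6: 68 xor 48 = 20
byte 7: ab xor ec = 47
byte 8: c0 xor 85 = 45
byte 9: c1 xor 95 = 54
byte 10: d0 xor f0 = 20
byte 11: e8 xor c7 = 2f
byte 12: f5 xor d5 = 20
byte 13: 64 xor 4b = 2f
byte 14: c2 xor ac = 6e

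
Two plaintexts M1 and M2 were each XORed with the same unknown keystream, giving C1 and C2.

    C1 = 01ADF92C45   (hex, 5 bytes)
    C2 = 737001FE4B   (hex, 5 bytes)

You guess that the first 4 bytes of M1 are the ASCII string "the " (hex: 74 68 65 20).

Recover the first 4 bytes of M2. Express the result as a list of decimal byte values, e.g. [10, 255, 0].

[6, 181, 157, 242]

First, C1 ⊕ C2 = (M1 ⊕ K) ⊕ (M2 ⊕ K) = M1 ⊕ M2, so the key drops out. Then M2 = (M1 ⊕ M2) ⊕ M1 over the first 4 bytes.
byte 0: (01 ⊕ 73) ⊕ 74 = 72 ⊕ 74 = 06
byte 1: (ad ⊕ 70) ⊕ 68 = dd ⊕ 68 = b5
byte 2: (f9 ⊕ 01) ⊕ 65 = f8 ⊕ 65 = 9d
byte 3: (2c ⊕ fe) ⊕ 20 = d2 ⊕ 20 = f2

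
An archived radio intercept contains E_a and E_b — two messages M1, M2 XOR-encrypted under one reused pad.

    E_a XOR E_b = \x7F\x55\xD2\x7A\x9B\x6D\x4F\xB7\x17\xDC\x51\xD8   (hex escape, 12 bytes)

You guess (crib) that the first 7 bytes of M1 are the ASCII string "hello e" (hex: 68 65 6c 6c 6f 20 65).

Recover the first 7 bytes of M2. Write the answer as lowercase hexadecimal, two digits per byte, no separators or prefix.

1730be16f44d2a

Since E_a ⊕ E_b = M1 ⊕ M2, XORing with the guessed M1 bytes yields the corresponding M2 bytes: M2 = (E_a ⊕ E_b) ⊕ M1.
01111111 xor 01101000 = 00010111
01010101 xor 01100101 = 00110000
11010010 xor 01101100 = 10111110
01111010 xor 01101100 = 00010110
10011011 xor 01101111 = 11110100
01101101 xor 00100000 = 01001101
01001111 xor 01100101 = 00101010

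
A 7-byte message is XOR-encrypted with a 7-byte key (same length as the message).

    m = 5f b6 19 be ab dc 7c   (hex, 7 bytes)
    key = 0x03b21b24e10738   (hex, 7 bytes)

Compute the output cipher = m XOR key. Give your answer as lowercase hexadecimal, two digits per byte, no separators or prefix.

5c04029a4adb44

XOR is its own inverse, so applying the key byte-wise gives the result directly.
byte 0: 5f xor 03 = 5c
byte 1: b6 xor b2 = 04
byte 2: 19 xor 1b = 02
byte 3: be xor 24 = 9a
byte 4: ab xor e1 = 4a
byte 5: dc xor 07 = db
byte 6: 7c xor 38 = 44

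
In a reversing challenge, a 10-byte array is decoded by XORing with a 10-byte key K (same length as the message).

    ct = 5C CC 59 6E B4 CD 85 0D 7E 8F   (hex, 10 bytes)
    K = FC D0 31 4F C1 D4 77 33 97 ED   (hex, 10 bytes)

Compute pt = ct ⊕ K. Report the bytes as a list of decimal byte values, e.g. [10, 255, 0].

[160, 28, 104, 33, 117, 25, 242, 62, 233, 98]

5c XOR fc = a0
cc XOR d0 = 1c
59 XOR 31 = 68
6e XOR 4f = 21
b4 XOR c1 = 75
cd XOR d4 = 19
85 XOR 77 = f2
0d XOR 33 = 3e
7e XOR 97 = e9
8f XOR ed = 62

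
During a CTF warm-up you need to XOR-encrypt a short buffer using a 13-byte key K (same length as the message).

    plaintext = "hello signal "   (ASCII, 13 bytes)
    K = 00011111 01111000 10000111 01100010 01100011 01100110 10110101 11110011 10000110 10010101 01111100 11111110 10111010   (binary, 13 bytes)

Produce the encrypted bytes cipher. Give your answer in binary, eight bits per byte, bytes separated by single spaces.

01101000 ⊕ 00011111 = 01110111
01100101 ⊕ 01111000 = 00011101
01101100 ⊕ 10000111 = 11101011
01101100 ⊕ 01100010 = 00001110
01101111 ⊕ 01100011 = 00001100
00100000 ⊕ 01100110 = 01000110
01110011 ⊕ 10110101 = 11000110
01101001 ⊕ 11110011 = 10011010
01100111 ⊕ 10000110 = 11100001
01101110 ⊕ 10010101 = 11111011
01100001 ⊕ 01111100 = 00011101
01101100 ⊕ 11111110 = 10010010
00100000 ⊕ 10111010 = 10011010

01110111 00011101 11101011 00001110 00001100 01000110 11000110 10011010 11100001 11111011 00011101 10010010 10011010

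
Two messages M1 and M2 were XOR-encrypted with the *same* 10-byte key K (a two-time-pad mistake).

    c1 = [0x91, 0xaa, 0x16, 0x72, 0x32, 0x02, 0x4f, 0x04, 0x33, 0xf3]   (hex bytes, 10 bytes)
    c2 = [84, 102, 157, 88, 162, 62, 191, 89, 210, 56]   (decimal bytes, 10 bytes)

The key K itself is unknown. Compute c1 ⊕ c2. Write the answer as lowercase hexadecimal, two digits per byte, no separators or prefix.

c1 ⊕ c2 = (M1 ⊕ K) ⊕ (M2 ⊕ K) = M1 ⊕ M2 — the shared key cancels under XOR.
91 xor 54 = c5
aa xor 66 = cc
16 xor 9d = 8b
72 xor 58 = 2a
32 xor a2 = 90
02 xor 3e = 3c
4f xor bf = f0
04 xor 59 = 5d
33 xor d2 = e1
f3 xor 38 = cb

c5cc8b2a903cf05de1cb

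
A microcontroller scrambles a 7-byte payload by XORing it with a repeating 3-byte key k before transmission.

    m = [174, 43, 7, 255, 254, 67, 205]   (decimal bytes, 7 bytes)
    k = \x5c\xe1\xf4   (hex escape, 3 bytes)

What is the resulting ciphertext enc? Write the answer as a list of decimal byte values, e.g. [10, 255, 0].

[242, 202, 243, 163, 31, 183, 145]

The 3-byte key repeats, so the effective keystream is 5c e1 f4 5c e1 f4 5c.
byte 0: ae xor 5c = f2
byte 1: 2b xor e1 = ca
byte 2: 07 xor f4 = f3
byte 3: ff xor 5c = a3
byte 4: fe xor e1 = 1f
byte 5: 43 xor f4 = b7
byte 6: cd xor 5c = 91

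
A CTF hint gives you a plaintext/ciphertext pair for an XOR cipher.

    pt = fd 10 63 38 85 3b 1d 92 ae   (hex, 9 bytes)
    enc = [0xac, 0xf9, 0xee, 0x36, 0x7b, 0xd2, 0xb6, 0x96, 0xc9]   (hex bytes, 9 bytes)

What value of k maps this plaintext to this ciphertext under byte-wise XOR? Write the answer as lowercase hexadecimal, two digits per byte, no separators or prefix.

51e98d0efee9ab0467

Since enc = pt ⊕ k, XORing both sides with pt gives k = pt ⊕ enc.
11111101 ⊕ 10101100 = 01010001
00010000 ⊕ 11111001 = 11101001
01100011 ⊕ 11101110 = 10001101
00111000 ⊕ 00110110 = 00001110
10000101 ⊕ 01111011 = 11111110
00111011 ⊕ 11010010 = 11101001
00011101 ⊕ 10110110 = 10101011
10010010 ⊕ 10010110 = 00000100
10101110 ⊕ 11001001 = 01100111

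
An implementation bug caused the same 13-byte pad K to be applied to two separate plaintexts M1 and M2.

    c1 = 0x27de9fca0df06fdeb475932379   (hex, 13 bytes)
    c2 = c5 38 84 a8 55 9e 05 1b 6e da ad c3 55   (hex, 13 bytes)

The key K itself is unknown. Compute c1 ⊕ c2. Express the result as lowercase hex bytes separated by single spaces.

e2 e6 1b 62 58 6e 6a c5 da af 3e e0 2c

c1 ⊕ c2 = (M1 ⊕ K) ⊕ (M2 ⊕ K) = M1 ⊕ M2 — the shared key cancels under XOR.
 39 ^ 197 = 226
222 ^  56 = 230
159 ^ 132 =  27
202 ^ 168 =  98
 13 ^  85 =  88
240 ^ 158 = 110
111 ^   5 = 106
222 ^  27 = 197
180 ^ 110 = 218
117 ^ 218 = 175
147 ^ 173 =  62
 35 ^ 195 = 224
121 ^  85 =  44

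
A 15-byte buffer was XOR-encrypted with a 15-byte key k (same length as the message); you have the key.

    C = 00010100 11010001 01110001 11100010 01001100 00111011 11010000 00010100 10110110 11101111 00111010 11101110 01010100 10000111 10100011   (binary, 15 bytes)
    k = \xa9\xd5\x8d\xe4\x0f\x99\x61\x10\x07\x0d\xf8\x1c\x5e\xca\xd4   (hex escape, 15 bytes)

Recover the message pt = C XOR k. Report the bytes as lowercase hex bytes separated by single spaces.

bd 04 fc 06 43 a2 b1 04 b1 e2 c2 f2 0a 4d 77

00010100 XOR 10101001 = 10111101
11010001 XOR 11010101 = 00000100
01110001 XOR 10001101 = 11111100
11100010 XOR 11100100 = 00000110
01001100 XOR 00001111 = 01000011
00111011 XOR 10011001 = 10100010
11010000 XOR 01100001 = 10110001
00010100 XOR 00010000 = 00000100
10110110 XOR 00000111 = 10110001
11101111 XOR 00001101 = 11100010
00111010 XOR 11111000 = 11000010
11101110 XOR 00011100 = 11110010
01010100 XOR 01011110 = 00001010
10000111 XOR 11001010 = 01001101
10100011 XOR 11010100 = 01110111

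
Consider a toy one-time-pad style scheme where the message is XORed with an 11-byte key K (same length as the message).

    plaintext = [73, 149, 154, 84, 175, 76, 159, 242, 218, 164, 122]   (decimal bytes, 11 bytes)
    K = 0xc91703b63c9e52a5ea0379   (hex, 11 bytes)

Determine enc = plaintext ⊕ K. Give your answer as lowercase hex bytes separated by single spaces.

XOR is its own inverse, so applying the key byte-wise gives the result directly.
byte 0: 49 xor c9 = 80
byte 1: 95 xor 17 = 82
byte 2: 9a xor 03 = 99
byte 3: 54 xor b6 = e2
byte 4: af xor 3c = 93
byte 5: 4c xor 9e = d2
byte 6: 9f xor 52 = cd
byte 7: f2 xor a5 = 57
byte 8: da xor ea = 30
byte 9: a4 xor 03 = a7
byte 10: 7a xor 79 = 03

80 82 99 e2 93 d2 cd 57 30 a7 03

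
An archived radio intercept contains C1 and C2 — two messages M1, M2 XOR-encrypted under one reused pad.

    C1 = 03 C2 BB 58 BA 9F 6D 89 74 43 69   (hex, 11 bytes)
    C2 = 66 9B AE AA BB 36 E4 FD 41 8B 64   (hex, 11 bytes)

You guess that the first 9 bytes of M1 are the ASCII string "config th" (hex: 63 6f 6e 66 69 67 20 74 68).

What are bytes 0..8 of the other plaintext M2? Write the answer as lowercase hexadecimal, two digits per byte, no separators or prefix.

06367b9468cea9005d

First, C1 ⊕ C2 = (M1 ⊕ K) ⊕ (M2 ⊕ K) = M1 ⊕ M2, so the key drops out. Then M2 = (M1 ⊕ M2) ⊕ M1 over the first 9 bytes.
byte 0: (03 xor 66) xor 63 = 65 xor 63 = 06
byte 1: (c2 xor 9b) xor 6f = 59 xor 6f = 36
byte 2: (bb xor ae) xor 6e = 15 xor 6e = 7b
byte 3: (58 xor aa) xor 66 = f2 xor 66 = 94
byte 4: (ba xor bb) xor 69 = 01 xor 69 = 68
byte 5: (9f xor 36) xor 67 = a9 xor 67 = ce
byte 6: (6d xor e4) xor 20 = 89 xor 20 = a9
byte 7: (89 xor fd) xor 74 = 74 xor 74 = 00
byte 8: (74 xor 41) xor 68 = 35 xor 68 = 5d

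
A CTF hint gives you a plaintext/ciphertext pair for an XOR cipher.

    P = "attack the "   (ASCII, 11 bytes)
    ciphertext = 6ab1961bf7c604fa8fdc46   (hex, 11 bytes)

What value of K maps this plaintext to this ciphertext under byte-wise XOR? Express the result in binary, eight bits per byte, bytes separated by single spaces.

Since ciphertext = P ⊕ K, XORing both sides with P gives K = P ⊕ ciphertext.
 97 ^ 106 =  11
116 ^ 177 = 197
116 ^ 150 = 226
 97 ^  27 = 122
 99 ^ 247 = 148
107 ^ 198 = 173
 32 ^   4 =  36
116 ^ 250 = 142
104 ^ 143 = 231
101 ^ 220 = 185
 32 ^  70 = 102

00001011 11000101 11100010 01111010 10010100 10101101 00100100 10001110 11100111 10111001 01100110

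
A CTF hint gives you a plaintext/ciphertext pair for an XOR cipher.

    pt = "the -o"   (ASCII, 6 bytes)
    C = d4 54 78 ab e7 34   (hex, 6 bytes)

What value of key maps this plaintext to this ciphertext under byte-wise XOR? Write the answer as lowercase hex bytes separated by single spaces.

a0 3c 1d 8b ca 5b

Since C = pt ⊕ key, XORing both sides with pt gives key = pt ⊕ C.
byte 0: 74 xor d4 = a0
byte 1: 68 xor 54 = 3c
byte 2: 65 xor 78 = 1d
byte 3: 20 xor ab = 8b
byte 4: 2d xor e7 = ca
byte 5: 6f xor 34 = 5b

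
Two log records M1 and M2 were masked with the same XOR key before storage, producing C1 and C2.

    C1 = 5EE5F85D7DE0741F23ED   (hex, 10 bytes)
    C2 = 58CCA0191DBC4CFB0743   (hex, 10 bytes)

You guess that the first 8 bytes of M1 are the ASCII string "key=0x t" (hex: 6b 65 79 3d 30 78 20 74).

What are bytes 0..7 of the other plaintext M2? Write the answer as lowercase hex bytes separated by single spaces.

First, C1 ⊕ C2 = (M1 ⊕ K) ⊕ (M2 ⊕ K) = M1 ⊕ M2, so the key drops out. Then M2 = (M1 ⊕ M2) ⊕ M1 over the first 8 bytes.
byte 0: (5e XOR 58) XOR 6b = 06 XOR 6b = 6d
byte 1: (e5 XOR cc) XOR 65 = 29 XOR 65 = 4c
byte 2: (f8 XOR a0) XOR 79 = 58 XOR 79 = 21
byte 3: (5d XOR 19) XOR 3d = 44 XOR 3d = 79
byte 4: (7d XOR 1d) XOR 30 = 60 XOR 30 = 50
byte 5: (e0 XOR bc) XOR 78 = 5c XOR 78 = 24
byte 6: (74 XOR 4c) XOR 20 = 38 XOR 20 = 18
byte 7: (1f XOR fb) XOR 74 = e4 XOR 74 = 90

6d 4c 21 79 50 24 18 90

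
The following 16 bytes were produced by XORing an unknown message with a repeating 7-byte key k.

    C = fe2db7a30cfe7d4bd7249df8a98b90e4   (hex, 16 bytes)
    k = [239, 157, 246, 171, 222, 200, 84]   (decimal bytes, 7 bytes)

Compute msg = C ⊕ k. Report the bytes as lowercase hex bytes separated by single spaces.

The 7-byte key repeats, so the effective keystream is ef 9d f6 ab de c8 54 ef 9d f6 ab de c8 54 ef 9d.
byte 0: fe XOR ef = 11
byte 1: 2d XOR 9d = b0
byte 2: b7 XOR f6 = 41
byte 3: a3 XOR ab = 08
byte 4: 0c XOR de = d2
byte 5: fe XOR c8 = 36
byte 6: 7d XOR 54 = 29
byte 7: 4b XOR ef = a4
byte 8: d7 XOR 9d = 4a
byte 9: 24 XOR f6 = d2
byte 10: 9d XOR ab = 36
byte 11: f8 XOR de = 26
byte 12: a9 XOR c8 = 61
byte 13: 8b XOR 54 = df
byte 14: 90 XOR ef = 7f
byte 15: e4 XOR 9d = 79

11 b0 41 08 d2 36 29 a4 4a d2 36 26 61 df 7f 79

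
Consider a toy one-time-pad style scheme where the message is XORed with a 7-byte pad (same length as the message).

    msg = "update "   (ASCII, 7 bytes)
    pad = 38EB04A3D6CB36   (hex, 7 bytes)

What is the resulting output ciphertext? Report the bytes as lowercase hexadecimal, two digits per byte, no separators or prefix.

byte 0: 75 ⊕ 38 = 4d
byte 1: 70 ⊕ eb = 9b
byte 2: 64 ⊕ 04 = 60
byte 3: 61 ⊕ a3 = c2
byte 4: 74 ⊕ d6 = a2
byte 5: 65 ⊕ cb = ae
byte 6: 20 ⊕ 36 = 16

4d9b60c2a2ae16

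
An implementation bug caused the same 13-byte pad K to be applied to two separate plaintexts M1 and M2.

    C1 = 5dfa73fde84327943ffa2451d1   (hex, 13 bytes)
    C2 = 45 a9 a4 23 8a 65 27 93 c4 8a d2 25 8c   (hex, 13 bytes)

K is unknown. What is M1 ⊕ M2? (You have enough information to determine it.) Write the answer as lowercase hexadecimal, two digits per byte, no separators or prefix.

C1 ⊕ C2 = (M1 ⊕ K) ⊕ (M2 ⊕ K) = M1 ⊕ M2 — the shared key cancels under XOR.
byte 0: 5d ⊕ 45 = 18
byte 1: fa ⊕ a9 = 53
byte 2: 73 ⊕ a4 = d7
byte 3: fd ⊕ 23 = de
byte 4: e8 ⊕ 8a = 62
byte 5: 43 ⊕ 65 = 26
byte 6: 27 ⊕ 27 = 00
byte 7: 94 ⊕ 93 = 07
byte 8: 3f ⊕ c4 = fb
byte 9: fa ⊕ 8a = 70
byte 10: 24 ⊕ d2 = f6
byte 11: 51 ⊕ 25 = 74
byte 12: d1 ⊕ 8c = 5d

1853d7de62260007fb70f6745d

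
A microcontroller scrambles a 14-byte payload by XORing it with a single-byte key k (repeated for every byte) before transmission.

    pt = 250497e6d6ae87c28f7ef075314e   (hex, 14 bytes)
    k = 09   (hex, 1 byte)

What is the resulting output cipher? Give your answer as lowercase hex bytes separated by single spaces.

2c 0d 9e ef df a7 8e cb 86 77 f9 7c 38 47

The 1-byte key repeats, so the effective keystream is 09 09 09 09 09 09 09 09 09 09 09 09 09 09.
byte 0: 25 ^ 09 = 2c
byte 1: 04 ^ 09 = 0d
byte 2: 97 ^ 09 = 9e
byte 3: e6 ^ 09 = ef
byte 4: d6 ^ 09 = df
byte 5: ae ^ 09 = a7
byte 6: 87 ^ 09 = 8e
byte 7: c2 ^ 09 = cb
byte 8: 8f ^ 09 = 86
byte 9: 7e ^ 09 = 77
byte 10: f0 ^ 09 = f9
byte 11: 75 ^ 09 = 7c
byte 12: 31 ^ 09 = 38
byte 13: 4e ^ 09 = 47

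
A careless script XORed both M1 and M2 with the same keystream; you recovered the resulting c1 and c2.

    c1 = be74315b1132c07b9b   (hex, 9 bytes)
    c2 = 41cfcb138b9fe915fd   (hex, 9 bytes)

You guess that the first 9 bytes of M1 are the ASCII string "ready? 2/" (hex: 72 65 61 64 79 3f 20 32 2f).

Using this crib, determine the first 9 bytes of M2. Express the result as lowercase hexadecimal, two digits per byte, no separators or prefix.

8dde9b2ce392095c49

First, c1 ⊕ c2 = (M1 ⊕ K) ⊕ (M2 ⊕ K) = M1 ⊕ M2, so the key drops out. Then M2 = (M1 ⊕ M2) ⊕ M1 over the first 9 bytes.
byte 0: (be XOR 41) XOR 72 = ff XOR 72 = 8d
byte 1: (74 XOR cf) XOR 65 = bb XOR 65 = de
byte 2: (31 XOR cb) XOR 61 = fa XOR 61 = 9b
byte 3: (5b XOR 13) XOR 64 = 48 XOR 64 = 2c
byte 4: (11 XOR 8b) XOR 79 = 9a XOR 79 = e3
byte 5: (32 XOR 9f) XOR 3f = ad XOR 3f = 92
byte 6: (c0 XOR e9) XOR 20 = 29 XOR 20 = 09
byte 7: (7b XOR 15) XOR 32 = 6e XOR 32 = 5c
byte 8: (9b XOR fd) XOR 2f = 66 XOR 2f = 49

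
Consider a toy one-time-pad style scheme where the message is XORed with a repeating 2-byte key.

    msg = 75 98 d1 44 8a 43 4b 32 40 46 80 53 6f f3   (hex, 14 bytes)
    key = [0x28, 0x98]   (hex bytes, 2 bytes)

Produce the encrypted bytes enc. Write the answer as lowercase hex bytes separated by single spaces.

5d 00 f9 dc a2 db 63 aa 68 de a8 cb 47 6b

The 2-byte key repeats, so the effective keystream is 28 98 28 98 28 98 28 98 28 98 28 98 28 98.
byte 0: 75 ⊕ 28 = 5d
byte 1: 98 ⊕ 98 = 00
byte 2: d1 ⊕ 28 = f9
byte 3: 44 ⊕ 98 = dc
byte 4: 8a ⊕ 28 = a2
byte 5: 43 ⊕ 98 = db
byte 6: 4b ⊕ 28 = 63
byte 7: 32 ⊕ 98 = aa
byte 8: 40 ⊕ 28 = 68
byte 9: 46 ⊕ 98 = de
byte 10: 80 ⊕ 28 = a8
byte 11: 53 ⊕ 98 = cb
byte 12: 6f ⊕ 28 = 47
byte 13: f3 ⊕ 98 = 6b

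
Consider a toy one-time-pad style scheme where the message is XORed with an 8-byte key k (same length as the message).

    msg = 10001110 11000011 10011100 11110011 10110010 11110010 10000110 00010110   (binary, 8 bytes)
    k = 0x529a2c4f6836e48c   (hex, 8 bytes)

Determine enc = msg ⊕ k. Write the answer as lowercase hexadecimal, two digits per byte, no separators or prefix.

dc59b0bcdac4629a

142 xor  82 = 220
195 xor 154 =  89
156 xor  44 = 176
243 xor  79 = 188
178 xor 104 = 218
242 xor  54 = 196
134 xor 228 =  98
 22 xor 140 = 154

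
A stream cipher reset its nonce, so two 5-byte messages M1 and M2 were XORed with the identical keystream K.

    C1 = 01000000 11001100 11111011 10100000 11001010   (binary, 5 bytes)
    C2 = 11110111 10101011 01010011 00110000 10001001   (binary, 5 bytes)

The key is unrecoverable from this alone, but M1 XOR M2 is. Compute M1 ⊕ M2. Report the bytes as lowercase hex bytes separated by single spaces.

b7 67 a8 90 43

C1 ⊕ C2 = (M1 ⊕ K) ⊕ (M2 ⊕ K) = M1 ⊕ M2 — the shared key cancels under XOR.
byte 0:  64 ⊕ 247 = 183
byte 1: 204 ⊕ 171 = 103
byte 2: 251 ⊕  83 = 168
byte 3: 160 ⊕  48 = 144
byte 4: 202 ⊕ 137 =  67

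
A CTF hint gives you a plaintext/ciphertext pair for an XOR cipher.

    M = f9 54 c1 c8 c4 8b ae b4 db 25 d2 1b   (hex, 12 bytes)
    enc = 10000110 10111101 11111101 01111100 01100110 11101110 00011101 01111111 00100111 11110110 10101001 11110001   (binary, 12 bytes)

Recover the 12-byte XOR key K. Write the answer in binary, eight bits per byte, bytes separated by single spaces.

01111111 11101001 00111100 10110100 10100010 01100101 10110011 11001011 11111100 11010011 01111011 11101010

Since enc = M ⊕ K, XORing both sides with M gives K = M ⊕ enc.
11111001 xor 10000110 = 01111111
01010100 xor 10111101 = 11101001
11000001 xor 11111101 = 00111100
11001000 xor 01111100 = 10110100
11000100 xor 01100110 = 10100010
10001011 xor 11101110 = 01100101
10101110 xor 00011101 = 10110011
10110100 xor 01111111 = 11001011
11011011 xor 00100111 = 11111100
00100101 xor 11110110 = 11010011
11010010 xor 10101001 = 01111011
00011011 xor 11110001 = 11101010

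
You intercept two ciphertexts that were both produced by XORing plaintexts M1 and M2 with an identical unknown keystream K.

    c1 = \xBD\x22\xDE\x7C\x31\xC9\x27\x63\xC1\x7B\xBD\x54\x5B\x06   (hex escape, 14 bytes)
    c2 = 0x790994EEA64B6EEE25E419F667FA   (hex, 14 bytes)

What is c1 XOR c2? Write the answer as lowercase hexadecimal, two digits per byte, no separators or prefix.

c1 ⊕ c2 = (M1 ⊕ K) ⊕ (M2 ⊕ K) = M1 ⊕ M2 — the shared key cancels under XOR.
bd XOR 79 = c4
22 XOR 09 = 2b
de XOR 94 = 4a
7c XOR ee = 92
31 XOR a6 = 97
c9 XOR 4b = 82
27 XOR 6e = 49
63 XOR ee = 8d
c1 XOR 25 = e4
7b XOR e4 = 9f
bd XOR 19 = a4
54 XOR f6 = a2
5b XOR 67 = 3c
06 XOR fa = fc

c42b4a929782498de49fa4a23cfc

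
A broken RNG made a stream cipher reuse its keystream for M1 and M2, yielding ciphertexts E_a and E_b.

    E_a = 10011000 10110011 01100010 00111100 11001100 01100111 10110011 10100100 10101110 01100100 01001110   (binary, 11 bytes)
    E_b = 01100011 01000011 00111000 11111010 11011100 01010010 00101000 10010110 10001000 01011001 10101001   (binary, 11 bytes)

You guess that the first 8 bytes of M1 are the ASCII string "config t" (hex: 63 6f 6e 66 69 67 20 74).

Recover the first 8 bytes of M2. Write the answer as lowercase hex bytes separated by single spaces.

98 9f 34 a0 79 52 bb 46

First, E_a ⊕ E_b = (M1 ⊕ K) ⊕ (M2 ⊕ K) = M1 ⊕ M2, so the key drops out. Then M2 = (M1 ⊕ M2) ⊕ M1 over the first 8 bytes.
byte 0: (98 xor 63) xor 63 = fb xor 63 = 98
byte 1: (b3 xor 43) xor 6f = f0 xor 6f = 9f
byte 2: (62 xor 38) xor 6e = 5a xor 6e = 34
byte 3: (3c xor fa) xor 66 = c6 xor 66 = a0
byte 4: (cc xor dc) xor 69 = 10 xor 69 = 79
byte 5: (67 xor 52) xor 67 = 35 xor 67 = 52
byte 6: (b3 xor 28) xor 20 = 9b xor 20 = bb
byte 7: (a4 xor 96) xor 74 = 32 xor 74 = 46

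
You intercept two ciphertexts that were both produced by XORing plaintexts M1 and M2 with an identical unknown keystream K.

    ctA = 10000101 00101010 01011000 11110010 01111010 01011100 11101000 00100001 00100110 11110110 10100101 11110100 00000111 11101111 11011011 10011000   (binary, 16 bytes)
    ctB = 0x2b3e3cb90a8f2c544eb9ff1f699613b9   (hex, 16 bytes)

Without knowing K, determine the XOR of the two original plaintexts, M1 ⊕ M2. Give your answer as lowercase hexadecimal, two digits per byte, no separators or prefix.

ae14644b70d3c475684f5aeb6e79c821

ctA ⊕ ctB = (M1 ⊕ K) ⊕ (M2 ⊕ K) = M1 ⊕ M2 — the shared key cancels under XOR.
85 xor 2b = ae
2a xor 3e = 14
58 xor 3c = 64
f2 xor b9 = 4b
7a xor 0a = 70
5c xor 8f = d3
e8 xor 2c = c4
21 xor 54 = 75
26 xor 4e = 68
f6 xor b9 = 4f
a5 xor ff = 5a
f4 xor 1f = eb
07 xor 69 = 6e
ef xor 96 = 79
db xor 13 = c8
98 xor b9 = 21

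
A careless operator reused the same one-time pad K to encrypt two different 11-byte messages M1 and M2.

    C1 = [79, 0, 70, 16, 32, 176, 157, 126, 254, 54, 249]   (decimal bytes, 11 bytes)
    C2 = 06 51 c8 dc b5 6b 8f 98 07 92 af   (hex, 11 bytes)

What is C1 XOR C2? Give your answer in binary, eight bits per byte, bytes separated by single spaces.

01001001 01010001 10001110 11001100 10010101 11011011 00010010 11100110 11111001 10100100 01010110

C1 ⊕ C2 = (M1 ⊕ K) ⊕ (M2 ⊕ K) = M1 ⊕ M2 — the shared key cancels under XOR.
4f XOR 06 = 49
00 XOR 51 = 51
46 XOR c8 = 8e
10 XOR dc = cc
20 XOR b5 = 95
b0 XOR 6b = db
9d XOR 8f = 12
7e XOR 98 = e6
fe XOR 07 = f9
36 XOR 92 = a4
f9 XOR af = 56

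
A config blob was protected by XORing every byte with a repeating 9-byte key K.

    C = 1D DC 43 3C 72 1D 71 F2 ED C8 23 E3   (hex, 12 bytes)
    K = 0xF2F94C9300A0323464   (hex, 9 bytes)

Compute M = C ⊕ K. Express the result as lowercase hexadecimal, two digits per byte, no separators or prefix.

ef250faf72bd43c6893adaaf

The 9-byte key repeats, so the effective keystream is f2 f9 4c 93 00 a0 32 34 64 f2 f9 4c.
byte 0: 00011101 ⊕ 11110010 = 11101111
byte 1: 11011100 ⊕ 11111001 = 00100101
byte 2: 01000011 ⊕ 01001100 = 00001111
byte 3: 00111100 ⊕ 10010011 = 10101111
byte 4: 01110010 ⊕ 00000000 = 01110010
byte 5: 00011101 ⊕ 10100000 = 10111101
byte 6: 01110001 ⊕ 00110010 = 01000011
byte 7: 11110010 ⊕ 00110100 = 11000110
byte 8: 11101101 ⊕ 01100100 = 10001001
byte 9: 11001000 ⊕ 11110010 = 00111010
byte 10: 00100011 ⊕ 11111001 = 11011010
byte 11: 11100011 ⊕ 01001100 = 10101111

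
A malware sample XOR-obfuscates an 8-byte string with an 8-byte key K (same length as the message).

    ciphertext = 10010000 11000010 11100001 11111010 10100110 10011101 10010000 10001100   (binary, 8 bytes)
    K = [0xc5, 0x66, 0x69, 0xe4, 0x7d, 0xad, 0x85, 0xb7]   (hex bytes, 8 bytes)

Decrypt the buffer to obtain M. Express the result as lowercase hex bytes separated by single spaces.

55 a4 88 1e db 30 15 3b

XOR is its own inverse, so applying the key byte-wise gives the result directly.
90 XOR c5 = 55
c2 XOR 66 = a4
e1 XOR 69 = 88
fa XOR e4 = 1e
a6 XOR 7d = db
9d XOR ad = 30
90 XOR 85 = 15
8c XOR b7 = 3b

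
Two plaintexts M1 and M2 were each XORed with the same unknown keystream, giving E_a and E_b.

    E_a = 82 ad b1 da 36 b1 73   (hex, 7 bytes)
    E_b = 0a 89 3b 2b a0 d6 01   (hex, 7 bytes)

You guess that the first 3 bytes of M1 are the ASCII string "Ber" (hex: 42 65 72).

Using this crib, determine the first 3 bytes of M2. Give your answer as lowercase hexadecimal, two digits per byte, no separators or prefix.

First, E_a ⊕ E_b = (M1 ⊕ K) ⊕ (M2 ⊕ K) = M1 ⊕ M2, so the key drops out. Then M2 = (M1 ⊕ M2) ⊕ M1 over the first 3 bytes.
byte 0: (82 ^ 0a) ^ 42 = 88 ^ 42 = ca
byte 1: (ad ^ 89) ^ 65 = 24 ^ 65 = 41
byte 2: (b1 ^ 3b) ^ 72 = 8a ^ 72 = f8

ca41f8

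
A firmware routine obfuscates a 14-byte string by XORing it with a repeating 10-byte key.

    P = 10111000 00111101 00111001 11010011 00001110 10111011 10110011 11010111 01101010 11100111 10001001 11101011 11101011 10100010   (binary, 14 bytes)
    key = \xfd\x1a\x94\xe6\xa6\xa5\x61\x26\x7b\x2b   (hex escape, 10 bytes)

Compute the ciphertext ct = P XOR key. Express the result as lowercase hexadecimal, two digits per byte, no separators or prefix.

The 10-byte key repeats, so the effective keystream is fd 1a 94 e6 a6 a5 61 26 7b 2b fd 1a 94 e6.
byte 0: b8 ^ fd = 45
byte 1: 3d ^ 1a = 27
byte 2: 39 ^ 94 = ad
byte 3: d3 ^ e6 = 35
byte 4: 0e ^ a6 = a8
byte 5: bb ^ a5 = 1e
byte 6: b3 ^ 61 = d2
byte 7: d7 ^ 26 = f1
byte 8: 6a ^ 7b = 11
byte 9: e7 ^ 2b = cc
byte 10: 89 ^ fd = 74
byte 11: eb ^ 1a = f1
byte 12: eb ^ 94 = 7f
byte 13: a2 ^ e6 = 44

4527ad35a81ed2f111cc74f17f44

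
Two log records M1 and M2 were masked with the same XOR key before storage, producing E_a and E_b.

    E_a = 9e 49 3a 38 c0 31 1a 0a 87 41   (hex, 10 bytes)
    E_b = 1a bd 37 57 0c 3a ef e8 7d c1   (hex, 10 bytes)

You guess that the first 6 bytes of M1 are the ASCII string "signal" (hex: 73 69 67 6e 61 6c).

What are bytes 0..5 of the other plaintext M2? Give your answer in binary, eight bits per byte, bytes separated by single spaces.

First, E_a ⊕ E_b = (M1 ⊕ K) ⊕ (M2 ⊕ K) = M1 ⊕ M2, so the key drops out. Then M2 = (M1 ⊕ M2) ⊕ M1 over the first 6 bytes.
byte 0: (9e ⊕ 1a) ⊕ 73 = 84 ⊕ 73 = f7
byte 1: (49 ⊕ bd) ⊕ 69 = f4 ⊕ 69 = 9d
byte 2: (3a ⊕ 37) ⊕ 67 = 0d ⊕ 67 = 6a
byte 3: (38 ⊕ 57) ⊕ 6e = 6f ⊕ 6e = 01
byte 4: (c0 ⊕ 0c) ⊕ 61 = cc ⊕ 61 = ad
byte 5: (31 ⊕ 3a) ⊕ 6c = 0b ⊕ 6c = 67

11110111 10011101 01101010 00000001 10101101 01100111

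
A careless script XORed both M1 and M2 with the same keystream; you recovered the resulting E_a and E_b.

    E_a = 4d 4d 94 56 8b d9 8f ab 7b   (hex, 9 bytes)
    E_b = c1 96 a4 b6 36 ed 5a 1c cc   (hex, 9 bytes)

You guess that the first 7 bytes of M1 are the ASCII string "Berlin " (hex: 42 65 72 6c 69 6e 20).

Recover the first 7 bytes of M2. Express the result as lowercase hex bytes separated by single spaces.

ce be 42 8c d4 5a f5

First, E_a ⊕ E_b = (M1 ⊕ K) ⊕ (M2 ⊕ K) = M1 ⊕ M2, so the key drops out. Then M2 = (M1 ⊕ M2) ⊕ M1 over the first 7 bytes.
byte 0: (4d xor c1) xor 42 = 8c xor 42 = ce
byte 1: (4d xor 96) xor 65 = db xor 65 = be
byte 2: (94 xor a4) xor 72 = 30 xor 72 = 42
byte 3: (56 xor b6) xor 6c = e0 xor 6c = 8c
byte 4: (8b xor 36) xor 69 = bd xor 69 = d4
byte 5: (d9 xor ed) xor 6e = 34 xor 6e = 5a
byte 6: (8f xor 5a) xor 20 = d5 xor 20 = f5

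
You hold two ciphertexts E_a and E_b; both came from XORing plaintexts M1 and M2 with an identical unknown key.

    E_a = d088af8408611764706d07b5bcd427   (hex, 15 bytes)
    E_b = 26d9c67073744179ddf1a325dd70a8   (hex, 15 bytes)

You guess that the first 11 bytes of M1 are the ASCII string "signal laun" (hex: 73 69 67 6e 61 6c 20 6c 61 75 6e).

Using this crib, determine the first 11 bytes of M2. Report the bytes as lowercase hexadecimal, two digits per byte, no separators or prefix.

85380e9a1a797671cce9ca

First, E_a ⊕ E_b = (M1 ⊕ K) ⊕ (M2 ⊕ K) = M1 ⊕ M2, so the key drops out. Then M2 = (M1 ⊕ M2) ⊕ M1 over the first 11 bytes.
byte 0: (d0 XOR 26) XOR 73 = f6 XOR 73 = 85
byte 1: (88 XOR d9) XOR 69 = 51 XOR 69 = 38
byte 2: (af XOR c6) XOR 67 = 69 XOR 67 = 0e
byte 3: (84 XOR 70) XOR 6e = f4 XOR 6e = 9a
byte 4: (08 XOR 73) XOR 61 = 7b XOR 61 = 1a
byte 5: (61 XOR 74) XOR 6c = 15 XOR 6c = 79
byte 6: (17 XOR 41) XOR 20 = 56 XOR 20 = 76
byte 7: (64 XOR 79) XOR 6c = 1d XOR 6c = 71
byte 8: (70 XOR dd) XOR 61 = ad XOR 61 = cc
byte 9: (6d XOR f1) XOR 75 = 9c XOR 75 = e9
byte 10: (07 XOR a3) XOR 6e = a4 XOR 6e = ca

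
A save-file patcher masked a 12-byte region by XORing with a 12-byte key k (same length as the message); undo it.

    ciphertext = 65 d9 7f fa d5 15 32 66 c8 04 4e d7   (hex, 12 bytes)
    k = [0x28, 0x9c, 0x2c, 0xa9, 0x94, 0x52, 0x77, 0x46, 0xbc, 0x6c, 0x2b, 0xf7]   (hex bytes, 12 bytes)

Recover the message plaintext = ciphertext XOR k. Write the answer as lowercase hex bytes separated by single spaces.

4d 45 53 53 41 47 45 20 74 68 65 20

101 ^  40 =  77
217 ^ 156 =  69
127 ^  44 =  83
250 ^ 169 =  83
213 ^ 148 =  65
 21 ^  82 =  71
 50 ^ 119 =  69
102 ^  70 =  32
200 ^ 188 = 116
  4 ^ 108 = 104
 78 ^  43 = 101
215 ^ 247 =  32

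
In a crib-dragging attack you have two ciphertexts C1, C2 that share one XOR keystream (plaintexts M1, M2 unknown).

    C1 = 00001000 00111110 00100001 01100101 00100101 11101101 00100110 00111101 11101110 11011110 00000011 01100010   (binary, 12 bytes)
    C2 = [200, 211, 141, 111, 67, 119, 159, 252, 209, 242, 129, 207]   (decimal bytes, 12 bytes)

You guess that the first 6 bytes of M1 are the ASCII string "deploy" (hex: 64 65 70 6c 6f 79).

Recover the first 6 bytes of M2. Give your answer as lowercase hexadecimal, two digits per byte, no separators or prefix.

First, C1 ⊕ C2 = (M1 ⊕ K) ⊕ (M2 ⊕ K) = M1 ⊕ M2, so the key drops out. Then M2 = (M1 ⊕ M2) ⊕ M1 over the first 6 bytes.
byte 0: (08 XOR c8) XOR 64 = c0 XOR 64 = a4
byte 1: (3e XOR d3) XOR 65 = ed XOR 65 = 88
byte 2: (21 XOR 8d) XOR 70 = ac XOR 70 = dc
byte 3: (65 XOR 6f) XOR 6c = 0a XOR 6c = 66
byte 4: (25 XOR 43) XOR 6f = 66 XOR 6f = 09
byte 5: (ed XOR 77) XOR 79 = 9a XOR 79 = e3

a488dc6609e3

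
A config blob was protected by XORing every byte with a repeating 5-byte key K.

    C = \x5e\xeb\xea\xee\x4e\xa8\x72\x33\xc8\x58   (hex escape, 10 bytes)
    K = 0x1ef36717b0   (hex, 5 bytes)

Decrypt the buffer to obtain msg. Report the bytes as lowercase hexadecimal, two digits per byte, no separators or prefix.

The 5-byte key repeats, so the effective keystream is 1e f3 67 17 b0 1e f3 67 17 b0.
byte 0: 5e ^ 1e = 40
byte 1: eb ^ f3 = 18
byte 2: ea ^ 67 = 8d
byte 3: ee ^ 17 = f9
byte 4: 4e ^ b0 = fe
byte 5: a8 ^ 1e = b6
byte 6: 72 ^ f3 = 81
byte 7: 33 ^ 67 = 54
byte 8: c8 ^ 17 = df
byte 9: 58 ^ b0 = e8

40188df9feb68154dfe8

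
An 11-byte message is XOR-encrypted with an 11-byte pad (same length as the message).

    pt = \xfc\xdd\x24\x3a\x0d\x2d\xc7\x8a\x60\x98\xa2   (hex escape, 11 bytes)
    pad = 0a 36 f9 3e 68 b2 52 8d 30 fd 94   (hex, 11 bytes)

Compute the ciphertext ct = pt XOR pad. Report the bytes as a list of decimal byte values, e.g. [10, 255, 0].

[246, 235, 221, 4, 101, 159, 149, 7, 80, 101, 54]

XOR is its own inverse, so applying the key byte-wise gives the result directly.
byte 0: 11111100 XOR 00001010 = 11110110
byte 1: 11011101 XOR 00110110 = 11101011
byte 2: 00100100 XOR 11111001 = 11011101
byte 3: 00111010 XOR 00111110 = 00000100
byte 4: 00001101 XOR 01101000 = 01100101
byte 5: 00101101 XOR 10110010 = 10011111
byte 6: 11000111 XOR 01010010 = 10010101
byte 7: 10001010 XOR 10001101 = 00000111
byte 8: 01100000 XOR 00110000 = 01010000
byte 9: 10011000 XOR 11111101 = 01100101
byte 10: 10100010 XOR 10010100 = 00110110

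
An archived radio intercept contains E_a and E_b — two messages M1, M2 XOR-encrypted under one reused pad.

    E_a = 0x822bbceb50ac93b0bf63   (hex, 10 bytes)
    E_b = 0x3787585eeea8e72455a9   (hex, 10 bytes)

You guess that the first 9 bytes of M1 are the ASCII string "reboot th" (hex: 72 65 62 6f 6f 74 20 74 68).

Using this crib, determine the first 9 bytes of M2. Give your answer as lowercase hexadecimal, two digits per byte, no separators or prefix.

First, E_a ⊕ E_b = (M1 ⊕ K) ⊕ (M2 ⊕ K) = M1 ⊕ M2, so the key drops out. Then M2 = (M1 ⊕ M2) ⊕ M1 over the first 9 bytes.
byte 0: (82 xor 37) xor 72 = b5 xor 72 = c7
byte 1: (2b xor 87) xor 65 = ac xor 65 = c9
byte 2: (bc xor 58) xor 62 = e4 xor 62 = 86
byte 3: (eb xor 5e) xor 6f = b5 xor 6f = da
byte 4: (50 xor ee) xor 6f = be xor 6f = d1
byte 5: (ac xor a8) xor 74 = 04 xor 74 = 70
byte 6: (93 xor e7) xor 20 = 74 xor 20 = 54
byte 7: (b0 xor 24) xor 74 = 94 xor 74 = e0
byte 8: (bf xor 55) xor 68 = ea xor 68 = 82

c7c986dad17054e082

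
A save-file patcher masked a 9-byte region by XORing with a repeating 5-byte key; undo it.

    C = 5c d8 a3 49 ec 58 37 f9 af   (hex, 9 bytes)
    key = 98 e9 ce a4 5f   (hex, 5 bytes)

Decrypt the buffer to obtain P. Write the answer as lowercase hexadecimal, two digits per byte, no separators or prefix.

c4316dedb3c0de370b

The 5-byte key repeats, so the effective keystream is 98 e9 ce a4 5f 98 e9 ce a4.
byte 0: 5c ⊕ 98 = c4
byte 1: d8 ⊕ e9 = 31
byte 2: a3 ⊕ ce = 6d
byte 3: 49 ⊕ a4 = ed
byte 4: ec ⊕ 5f = b3
byte 5: 58 ⊕ 98 = c0
byte 6: 37 ⊕ e9 = de
byte 7: f9 ⊕ ce = 37
byte 8: af ⊕ a4 = 0b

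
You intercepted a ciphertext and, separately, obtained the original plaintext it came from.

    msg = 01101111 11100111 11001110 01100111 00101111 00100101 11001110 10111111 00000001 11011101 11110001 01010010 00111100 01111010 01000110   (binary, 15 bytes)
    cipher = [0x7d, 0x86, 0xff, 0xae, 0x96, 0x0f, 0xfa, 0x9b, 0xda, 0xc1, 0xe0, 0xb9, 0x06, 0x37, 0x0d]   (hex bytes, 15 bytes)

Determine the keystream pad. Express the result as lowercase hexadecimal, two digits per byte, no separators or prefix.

126131c9b92a3424db1c11eb3a4d4b

Since cipher = msg ⊕ pad, XORing both sides with msg gives pad = msg ⊕ cipher.
01101111 XOR 01111101 = 00010010
11100111 XOR 10000110 = 01100001
11001110 XOR 11111111 = 00110001
01100111 XOR 10101110 = 11001001
00101111 XOR 10010110 = 10111001
00100101 XOR 00001111 = 00101010
11001110 XOR 11111010 = 00110100
10111111 XOR 10011011 = 00100100
00000001 XOR 11011010 = 11011011
11011101 XOR 11000001 = 00011100
11110001 XOR 11100000 = 00010001
01010010 XOR 10111001 = 11101011
00111100 XOR 00000110 = 00111010
01111010 XOR 00110111 = 01001101
01000110 XOR 00001101 = 01001011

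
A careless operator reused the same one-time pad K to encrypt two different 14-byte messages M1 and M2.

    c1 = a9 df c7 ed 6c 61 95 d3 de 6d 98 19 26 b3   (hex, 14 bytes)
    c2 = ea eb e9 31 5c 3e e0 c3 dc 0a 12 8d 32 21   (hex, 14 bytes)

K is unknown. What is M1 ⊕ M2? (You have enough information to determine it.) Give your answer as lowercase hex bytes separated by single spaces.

43 34 2e dc 30 5f 75 10 02 67 8a 94 14 92

c1 ⊕ c2 = (M1 ⊕ K) ⊕ (M2 ⊕ K) = M1 ⊕ M2 — the shared key cancels under XOR.
10101001 xor 11101010 = 01000011
11011111 xor 11101011 = 00110100
11000111 xor 11101001 = 00101110
11101101 xor 00110001 = 11011100
01101100 xor 01011100 = 00110000
01100001 xor 00111110 = 01011111
10010101 xor 11100000 = 01110101
11010011 xor 11000011 = 00010000
11011110 xor 11011100 = 00000010
01101101 xor 00001010 = 01100111
10011000 xor 00010010 = 10001010
00011001 xor 10001101 = 10010100
00100110 xor 00110010 = 00010100
10110011 xor 00100001 = 10010010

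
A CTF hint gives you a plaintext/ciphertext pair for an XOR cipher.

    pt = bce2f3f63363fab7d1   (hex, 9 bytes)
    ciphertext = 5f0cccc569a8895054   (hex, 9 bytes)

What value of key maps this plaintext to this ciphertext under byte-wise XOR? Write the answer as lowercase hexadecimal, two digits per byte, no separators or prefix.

e3ee3f335acb73e785

Since ciphertext = pt ⊕ key, XORing both sides with pt gives key = pt ⊕ ciphertext.
bc ^ 5f = e3
e2 ^ 0c = ee
f3 ^ cc = 3f
f6 ^ c5 = 33
33 ^ 69 = 5a
63 ^ a8 = cb
fa ^ 89 = 73
b7 ^ 50 = e7
d1 ^ 54 = 85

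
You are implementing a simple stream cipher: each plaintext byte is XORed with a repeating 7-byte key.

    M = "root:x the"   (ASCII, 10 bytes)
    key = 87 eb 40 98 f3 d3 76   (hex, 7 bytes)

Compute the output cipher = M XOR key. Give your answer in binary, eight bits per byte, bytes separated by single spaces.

11110101 10000100 00101111 11101100 11001001 10101011 01010110 11110011 10000011 00100101

The 7-byte key repeats, so the effective keystream is 87 eb 40 98 f3 d3 76 87 eb 40.
byte 0: 01110010 XOR 10000111 = 11110101
byte 1: 01101111 XOR 11101011 = 10000100
byte 2: 01101111 XOR 01000000 = 00101111
byte 3: 01110100 XOR 10011000 = 11101100
byte 4: 00111010 XOR 11110011 = 11001001
byte 5: 01111000 XOR 11010011 = 10101011
byte 6: 00100000 XOR 01110110 = 01010110
byte 7: 01110100 XOR 10000111 = 11110011
byte 8: 01101000 XOR 11101011 = 10000011
byte 9: 01100101 XOR 01000000 = 00100101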